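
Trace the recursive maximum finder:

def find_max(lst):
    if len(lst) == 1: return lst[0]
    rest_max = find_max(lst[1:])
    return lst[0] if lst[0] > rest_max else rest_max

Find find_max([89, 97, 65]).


find_max([89, 97, 65]): compare 89 with find_max([97, 65])
find_max([97, 65]): compare 97 with find_max([65])
find_max([65]) = 65  (base case)
Compare 97 with 65 -> 97
Compare 89 with 97 -> 97

97


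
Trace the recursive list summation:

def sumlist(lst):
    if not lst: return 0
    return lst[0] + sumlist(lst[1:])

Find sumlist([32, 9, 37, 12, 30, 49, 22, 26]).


sumlist([32, 9, 37, 12, 30, 49, 22, 26]) = 32 + sumlist([9, 37, 12, 30, 49, 22, 26])
sumlist([9, 37, 12, 30, 49, 22, 26]) = 9 + sumlist([37, 12, 30, 49, 22, 26])
sumlist([37, 12, 30, 49, 22, 26]) = 37 + sumlist([12, 30, 49, 22, 26])
sumlist([12, 30, 49, 22, 26]) = 12 + sumlist([30, 49, 22, 26])
sumlist([30, 49, 22, 26]) = 30 + sumlist([49, 22, 26])
sumlist([49, 22, 26]) = 49 + sumlist([22, 26])
sumlist([22, 26]) = 22 + sumlist([26])
sumlist([26]) = 26 + sumlist([])
sumlist([]) = 0  (base case)
Total: 32 + 9 + 37 + 12 + 30 + 49 + 22 + 26 + 0 = 217

217


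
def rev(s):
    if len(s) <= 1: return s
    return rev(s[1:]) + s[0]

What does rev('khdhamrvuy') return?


rev('khdhamrvuy') = rev('hdhamrvuy') + 'k'
rev('hdhamrvuy') = rev('dhamrvuy') + 'h'
rev('dhamrvuy') = rev('hamrvuy') + 'd'
rev('hamrvuy') = rev('amrvuy') + 'h'
rev('amrvuy') = rev('mrvuy') + 'a'
rev('mrvuy') = rev('rvuy') + 'm'
rev('rvuy') = rev('vuy') + 'r'
rev('vuy') = rev('uy') + 'v'
rev('uy') = rev('y') + 'u'
rev('y') = 'y'  (base case)
Concatenating: 'y' + 'u' + 'v' + 'r' + 'm' + 'a' + 'h' + 'd' + 'h' + 'k' = 'yuvrmahdhk'

yuvrmahdhk


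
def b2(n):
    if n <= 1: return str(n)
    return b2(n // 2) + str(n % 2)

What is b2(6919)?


b2(6919) = b2(3459) + '1'
b2(3459) = b2(1729) + '1'
b2(1729) = b2(864) + '1'
b2(864) = b2(432) + '0'
b2(432) = b2(216) + '0'
b2(216) = b2(108) + '0'
b2(108) = b2(54) + '0'
b2(54) = b2(27) + '0'
b2(27) = b2(13) + '1'
b2(13) = b2(6) + '1'
b2(6) = b2(3) + '0'
b2(3) = b2(1) + '1'
b2(1) = '1'  (base case)
Concatenating: '1' + '1' + '0' + '1' + '1' + '0' + '0' + '0' + '0' + '0' + '1' + '1' + '1' = '1101100000111'

1101100000111


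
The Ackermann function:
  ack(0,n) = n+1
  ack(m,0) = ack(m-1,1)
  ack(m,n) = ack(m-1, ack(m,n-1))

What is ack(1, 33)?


ack(1, 33) = ack(0, ack(1, 32))
  ack(1, 32) = ack(0, ack(1, 31))
    ack(1, 31) = ack(0, ack(1, 30))
      ack(1, 30) = ack(0, ack(1, 29))
        ack(1, 29) = ack(0, ack(1, 28))
          ack(1, 28) = ack(0, ack(1, 27))
          ack(1, 27) = ack(0, ack(1, 26))
          ack(1, 26) = ack(0, ack(1, 25))
          ack(1, 25) = ack(0, ack(1, 24))
          ack(1, 24) = ack(0, ack(1, 23))
          ack(1, 23) = ack(0, ack(1, 22))
          ack(1, 22) = ack(0, ack(1, 21))
          ack(1, 21) = ack(0, ack(1, 20))
          ack(1, 20) = ack(0, ack(1, 19))
          ack(1, 19) = ack(0, ack(1, 18))
          ack(1, 18) = ack(0, ack(1, 17))
          ack(1, 17) = ack(0, ack(1, 16))
          ack(1, 16) = ack(0, ack(1, 15))
          ack(1, 15) = ack(0, ack(1, 14))
          ack(1, 14) = ack(0, ack(1, 13))
          ack(1, 13) = ack(0, ack(1, 12))
          ack(1, 12) = ack(0, ack(1, 11))
          ack(1, 11) = ack(0, ack(1, 10))
          ack(1, 10) = ack(0, ack(1, 9))
          ack(1, 9) = ack(0, ack(1, 8))
... (trace truncated)
Result: ack(1, 33) = 35

35


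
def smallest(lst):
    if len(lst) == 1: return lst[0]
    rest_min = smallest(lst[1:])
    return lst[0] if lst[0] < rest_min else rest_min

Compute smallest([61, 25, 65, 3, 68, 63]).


smallest([61, 25, 65, 3, 68, 63]): compare 61 with smallest([25, 65, 3, 68, 63])
smallest([25, 65, 3, 68, 63]): compare 25 with smallest([65, 3, 68, 63])
smallest([65, 3, 68, 63]): compare 65 with smallest([3, 68, 63])
smallest([3, 68, 63]): compare 3 with smallest([68, 63])
smallest([68, 63]): compare 68 with smallest([63])
smallest([63]) = 63  (base case)
Compare 68 with 63 -> 63
Compare 3 with 63 -> 3
Compare 65 with 3 -> 3
Compare 25 with 3 -> 3
Compare 61 with 3 -> 3

3


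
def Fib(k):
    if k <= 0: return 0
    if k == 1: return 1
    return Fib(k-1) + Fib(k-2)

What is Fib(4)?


Computing Fib(4) bottom-up:
Fib(0) = 0
Fib(1) = 1
Fib(2) = Fib(1) + Fib(0) = 1 + 0 = 1
Fib(3) = Fib(2) + Fib(1) = 1 + 1 = 2
Fib(4) = Fib(3) + Fib(2) = 2 + 1 = 3

3


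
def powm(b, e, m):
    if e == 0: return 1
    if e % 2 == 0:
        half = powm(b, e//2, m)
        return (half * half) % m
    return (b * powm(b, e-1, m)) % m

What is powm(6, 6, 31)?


powm(6, 6, 31): e is even, compute powm(6, 3, 31)
  powm(6, 3, 31): e is odd, compute powm(6, 2, 31)
    powm(6, 2, 31): e is even, compute powm(6, 1, 31)
      powm(6, 1, 31): e is odd, compute powm(6, 0, 31)
        powm(6, 0, 31) = 1
      (6 * 1) % 31 = 6
    half=6, (6*6) % 31 = 5
  (6 * 5) % 31 = 30
half=30, (30*30) % 31 = 1

1


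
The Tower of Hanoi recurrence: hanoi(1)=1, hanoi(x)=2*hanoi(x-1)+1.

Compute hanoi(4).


hanoi(4) = 2 * hanoi(3) + 1
hanoi(3) = 2 * hanoi(2) + 1
hanoi(2) = 2 * hanoi(1) + 1
hanoi(1) = 1  (base case)
hanoi(2) = 2 * 1 + 1 = 3
hanoi(3) = 2 * 3 + 1 = 7
hanoi(4) = 2 * 7 + 1 = 15

15


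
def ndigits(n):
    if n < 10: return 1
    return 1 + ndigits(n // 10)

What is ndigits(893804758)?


ndigits(893804758) = 1 + ndigits(89380475)
ndigits(89380475) = 1 + ndigits(8938047)
ndigits(8938047) = 1 + ndigits(893804)
ndigits(893804) = 1 + ndigits(89380)
ndigits(89380) = 1 + ndigits(8938)
ndigits(8938) = 1 + ndigits(893)
ndigits(893) = 1 + ndigits(89)
ndigits(89) = 1 + ndigits(8)
ndigits(8) = 1  (base case: 8 < 10)
Unwinding: 1 + 1 + 1 + 1 + 1 + 1 + 1 + 1 + 1 = 9

9


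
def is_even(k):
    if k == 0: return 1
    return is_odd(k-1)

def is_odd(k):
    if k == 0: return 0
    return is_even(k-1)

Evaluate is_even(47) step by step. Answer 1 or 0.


is_even(47) = is_odd(46)
is_odd(46) = is_even(45)
is_even(45) = is_odd(44)
is_odd(44) = is_even(43)
is_even(43) = is_odd(42)
is_odd(42) = is_even(41)
is_even(41) = is_odd(40)
is_odd(40) = is_even(39)
is_even(39) = is_odd(38)
is_odd(38) = is_even(37)
is_even(37) = is_odd(36)
is_odd(36) = is_even(35)
is_even(35) = is_odd(34)
is_odd(34) = is_even(33)
is_even(33) = is_odd(32)
is_odd(32) = is_even(31)
is_even(31) = is_odd(30)
is_odd(30) = is_even(29)
is_even(29) = is_odd(28)
is_odd(28) = is_even(27)
is_even(27) = is_odd(26)
is_odd(26) = is_even(25)
is_even(25) = is_odd(24)
is_odd(24) = is_even(23)
is_even(23) = is_odd(22)
is_odd(22) = is_even(21)
is_even(21) = is_odd(20)
is_odd(20) = is_even(19)
is_even(19) = is_odd(18)
is_odd(18) = is_even(17)
is_even(17) = is_odd(16)
is_odd(16) = is_even(15)
is_even(15) = is_odd(14)
is_odd(14) = is_even(13)
is_even(13) = is_odd(12)
is_odd(12) = is_even(11)
is_even(11) = is_odd(10)
is_odd(10) = is_even(9)
is_even(9) = is_odd(8)
is_odd(8) = is_even(7)
is_even(7) = is_odd(6)
is_odd(6) = is_even(5)
is_even(5) = is_odd(4)
is_odd(4) = is_even(3)
is_even(3) = is_odd(2)
is_odd(2) = is_even(1)
is_even(1) = is_odd(0)
is_odd(0) = 0  (base case)
Result: 0

0


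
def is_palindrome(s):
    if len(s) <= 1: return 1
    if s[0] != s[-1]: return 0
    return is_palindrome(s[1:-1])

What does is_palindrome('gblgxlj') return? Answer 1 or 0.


is_palindrome('gblgxlj'): s[0]='g' != s[-1]='j' -> return 0
Result: 0 (not a palindrome)

0


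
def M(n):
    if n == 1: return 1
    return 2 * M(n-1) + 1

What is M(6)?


M(6) = 2 * M(5) + 1
M(5) = 2 * M(4) + 1
M(4) = 2 * M(3) + 1
M(3) = 2 * M(2) + 1
M(2) = 2 * M(1) + 1
M(1) = 1  (base case)
M(2) = 2 * 1 + 1 = 3
M(3) = 2 * 3 + 1 = 7
M(4) = 2 * 7 + 1 = 15
M(5) = 2 * 15 + 1 = 31
M(6) = 2 * 31 + 1 = 63

63


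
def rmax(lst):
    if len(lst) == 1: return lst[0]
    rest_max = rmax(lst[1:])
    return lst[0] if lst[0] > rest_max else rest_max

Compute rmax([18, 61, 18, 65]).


rmax([18, 61, 18, 65]): compare 18 with rmax([61, 18, 65])
rmax([61, 18, 65]): compare 61 with rmax([18, 65])
rmax([18, 65]): compare 18 with rmax([65])
rmax([65]) = 65  (base case)
Compare 18 with 65 -> 65
Compare 61 with 65 -> 65
Compare 18 with 65 -> 65

65


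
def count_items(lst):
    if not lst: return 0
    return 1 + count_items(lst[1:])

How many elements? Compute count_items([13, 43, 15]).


count_items([13, 43, 15]) = 1 + count_items([43, 15])
count_items([43, 15]) = 1 + count_items([15])
count_items([15]) = 1 + count_items([])
count_items([]) = 0  (base case)
Unwinding: 1 + 1 + 1 + 0 = 3

3


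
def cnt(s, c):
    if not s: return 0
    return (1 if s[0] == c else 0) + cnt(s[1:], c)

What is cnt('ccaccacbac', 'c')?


s[0]='c' == 'c' -> 1
s[0]='c' == 'c' -> 1
s[0]='a' != 'c' -> 0
s[0]='c' == 'c' -> 1
s[0]='c' == 'c' -> 1
s[0]='a' != 'c' -> 0
s[0]='c' == 'c' -> 1
s[0]='b' != 'c' -> 0
s[0]='a' != 'c' -> 0
s[0]='c' == 'c' -> 1
Sum: 1 + 1 + 0 + 1 + 1 + 0 + 1 + 0 + 0 + 1 = 6

6


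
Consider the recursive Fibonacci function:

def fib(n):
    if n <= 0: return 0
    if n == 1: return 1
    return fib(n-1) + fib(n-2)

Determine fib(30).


Computing fib(30) bottom-up:
fib(0) = 0
fib(1) = 1
fib(2) = fib(1) + fib(0) = 1 + 0 = 1
fib(3) = fib(2) + fib(1) = 1 + 1 = 2
fib(4) = fib(3) + fib(2) = 2 + 1 = 3
fib(5) = fib(4) + fib(3) = 3 + 2 = 5
fib(6) = fib(5) + fib(4) = 5 + 3 = 8
fib(7) = fib(6) + fib(5) = 8 + 5 = 13
fib(8) = fib(7) + fib(6) = 13 + 8 = 21
fib(9) = fib(8) + fib(7) = 21 + 13 = 34
fib(10) = fib(9) + fib(8) = 34 + 21 = 55
fib(11) = fib(10) + fib(9) = 55 + 34 = 89
fib(12) = fib(11) + fib(10) = 89 + 55 = 144
fib(13) = fib(12) + fib(11) = 144 + 89 = 233
fib(14) = fib(13) + fib(12) = 233 + 144 = 377
fib(15) = fib(14) + fib(13) = 377 + 233 = 610
fib(16) = fib(15) + fib(14) = 610 + 377 = 987
fib(17) = fib(16) + fib(15) = 987 + 610 = 1597
fib(18) = fib(17) + fib(16) = 1597 + 987 = 2584
fib(19) = fib(18) + fib(17) = 2584 + 1597 = 4181
fib(20) = fib(19) + fib(18) = 4181 + 2584 = 6765
fib(21) = fib(20) + fib(19) = 6765 + 4181 = 10946
fib(22) = fib(21) + fib(20) = 10946 + 6765 = 17711
fib(23) = fib(22) + fib(21) = 17711 + 10946 = 28657
fib(24) = fib(23) + fib(22) = 28657 + 17711 = 46368
fib(25) = fib(24) + fib(23) = 46368 + 28657 = 75025
fib(26) = fib(25) + fib(24) = 75025 + 46368 = 121393
fib(27) = fib(26) + fib(25) = 121393 + 75025 = 196418
fib(28) = fib(27) + fib(26) = 196418 + 121393 = 317811
fib(29) = fib(28) + fib(27) = 317811 + 196418 = 514229
fib(30) = fib(29) + fib(28) = 514229 + 317811 = 832040

832040


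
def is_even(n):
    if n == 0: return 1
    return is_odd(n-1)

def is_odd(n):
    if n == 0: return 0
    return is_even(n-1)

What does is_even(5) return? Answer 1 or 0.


is_even(5) = is_odd(4)
is_odd(4) = is_even(3)
is_even(3) = is_odd(2)
is_odd(2) = is_even(1)
is_even(1) = is_odd(0)
is_odd(0) = 0  (base case)
Result: 0

0


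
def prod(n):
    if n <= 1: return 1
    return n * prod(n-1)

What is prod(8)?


prod(8)
= 8 * prod(7)
= 8 * 7 * prod(6)
= 8 * 7 * 6 * prod(5)
= 8 * 7 * 6 * 5 * prod(4)
= 8 * 7 * 6 * 5 * 4 * prod(3)
= 8 * 7 * 6 * 5 * 4 * 3 * prod(2)
= 8 * 7 * 6 * 5 * 4 * 3 * 2 * prod(1)
= 8 * 7 * 6 * 5 * 4 * 3 * 2 * 1
= 40320

40320


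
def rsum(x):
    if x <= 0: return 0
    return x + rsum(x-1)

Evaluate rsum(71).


rsum(71)
= 71 + 70 + 69 + 68 + 67 + 66 + 65 + 64 + 63 + 62 + 61 + 60 + 59 + 58 + 57 + 56 + 55 + 54 + 53 + 52 + 51 + 50 + 49 + 48 + 47 + 46 + 45 + 44 + 43 + 42 + 41 + 40 + 39 + 38 + 37 + 36 + 35 + 34 + 33 + 32 + 31 + 30 + 29 + 28 + 27 + 26 + 25 + 24 + 23 + 22 + 21 + 20 + 19 + 18 + 17 + 16 + 15 + 14 + 13 + 12 + 11 + 10 + 9 + 8 + 7 + 6 + 5 + 4 + 3 + 2 + 1 + rsum(0)
= 71 + 70 + 69 + 68 + 67 + 66 + 65 + 64 + 63 + 62 + 61 + 60 + 59 + 58 + 57 + 56 + 55 + 54 + 53 + 52 + 51 + 50 + 49 + 48 + 47 + 46 + 45 + 44 + 43 + 42 + 41 + 40 + 39 + 38 + 37 + 36 + 35 + 34 + 33 + 32 + 31 + 30 + 29 + 28 + 27 + 26 + 25 + 24 + 23 + 22 + 21 + 20 + 19 + 18 + 17 + 16 + 15 + 14 + 13 + 12 + 11 + 10 + 9 + 8 + 7 + 6 + 5 + 4 + 3 + 2 + 1 + 0
= 2556

2556


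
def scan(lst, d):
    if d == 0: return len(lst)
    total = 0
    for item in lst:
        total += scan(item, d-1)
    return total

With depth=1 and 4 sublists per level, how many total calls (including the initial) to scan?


At depth 0 (root): 1 call
At depth 1: each of 1 parents calls scan on 4 children = 4 calls
Total: 1 + 4 = 5

5


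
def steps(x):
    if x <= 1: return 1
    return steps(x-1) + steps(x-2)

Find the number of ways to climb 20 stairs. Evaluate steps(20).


Building up from base cases:
steps(0) = 1
steps(1) = 1
steps(2) = steps(1) + steps(0) = 1 + 1 = 2
steps(3) = steps(2) + steps(1) = 2 + 1 = 3
steps(4) = steps(3) + steps(2) = 3 + 2 = 5
steps(5) = steps(4) + steps(3) = 5 + 3 = 8
steps(6) = steps(5) + steps(4) = 8 + 5 = 13
steps(7) = steps(6) + steps(5) = 13 + 8 = 21
steps(8) = steps(7) + steps(6) = 21 + 13 = 34
steps(9) = steps(8) + steps(7) = 34 + 21 = 55
steps(10) = steps(9) + steps(8) = 55 + 34 = 89
steps(11) = steps(10) + steps(9) = 89 + 55 = 144
steps(12) = steps(11) + steps(10) = 144 + 89 = 233
steps(13) = steps(12) + steps(11) = 233 + 144 = 377
steps(14) = steps(13) + steps(12) = 377 + 233 = 610
steps(15) = steps(14) + steps(13) = 610 + 377 = 987
steps(16) = steps(15) + steps(14) = 987 + 610 = 1597
steps(17) = steps(16) + steps(15) = 1597 + 987 = 2584
steps(18) = steps(17) + steps(16) = 2584 + 1597 = 4181
steps(19) = steps(18) + steps(17) = 4181 + 2584 = 6765
steps(20) = steps(19) + steps(18) = 6765 + 4181 = 10946

10946


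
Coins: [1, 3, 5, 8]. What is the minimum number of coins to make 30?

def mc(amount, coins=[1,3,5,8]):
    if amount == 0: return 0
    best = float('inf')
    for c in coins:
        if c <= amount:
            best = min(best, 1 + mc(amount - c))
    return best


Building up with DP:
mc(0) = 0
mc(1) = min(1+mc(0)=1+0=1) = 1
mc(2) = min(1+mc(1)=1+1=2) = 2
mc(3) = min(1+mc(2)=1+2=3, 1+mc(0)=1+0=1) = 1
mc(4) = min(1+mc(3)=1+1=2, 1+mc(1)=1+1=2) = 2
mc(5) = min(1+mc(4)=1+2=3, 1+mc(2)=1+2=3, 1+mc(0)=1+0=1) = 1
mc(6) = min(1+mc(5)=1+1=2, 1+mc(3)=1+1=2, 1+mc(1)=1+1=2) = 2
mc(7) = min(1+mc(6)=1+2=3, 1+mc(4)=1+2=3, 1+mc(2)=1+2=3) = 3
mc(8) = min(1+mc(7)=1+3=4, 1+mc(5)=1+1=2, 1+mc(3)=1+1=2, 1+mc(0)=1+0=1) = 1
mc(9) = min(1+mc(8)=1+1=2, 1+mc(6)=1+2=3, 1+mc(4)=1+2=3, 1+mc(1)=1+1=2) = 2
mc(10) = min(1+mc(9)=1+2=3, 1+mc(7)=1+3=4, 1+mc(5)=1+1=2, 1+mc(2)=1+2=3) = 2
mc(11) = min(1+mc(10)=1+2=3, 1+mc(8)=1+1=2, 1+mc(6)=1+2=3, 1+mc(3)=1+1=2) = 2
mc(12) = min(1+mc(11)=1+2=3, 1+mc(9)=1+2=3, 1+mc(7)=1+3=4, 1+mc(4)=1+2=3) = 3
mc(13) = min(1+mc(12)=1+3=4, 1+mc(10)=1+2=3, 1+mc(8)=1+1=2, 1+mc(5)=1+1=2) = 2
mc(14) = min(1+mc(13)=1+2=3, 1+mc(11)=1+2=3, 1+mc(9)=1+2=3, 1+mc(6)=1+2=3) = 3
mc(15) = min(1+mc(14)=1+3=4, 1+mc(12)=1+3=4, 1+mc(10)=1+2=3, 1+mc(7)=1+3=4) = 3
mc(16) = min(1+mc(15)=1+3=4, 1+mc(13)=1+2=3, 1+mc(11)=1+2=3, 1+mc(8)=1+1=2) = 2
mc(17) = min(1+mc(16)=1+2=3, 1+mc(14)=1+3=4, 1+mc(12)=1+3=4, 1+mc(9)=1+2=3) = 3
mc(18) = min(1+mc(17)=1+3=4, 1+mc(15)=1+3=4, 1+mc(13)=1+2=3, 1+mc(10)=1+2=3) = 3
mc(19) = min(1+mc(18)=1+3=4, 1+mc(16)=1+2=3, 1+mc(14)=1+3=4, 1+mc(11)=1+2=3) = 3
mc(20) = min(1+mc(19)=1+3=4, 1+mc(17)=1+3=4, 1+mc(15)=1+3=4, 1+mc(12)=1+3=4) = 4
mc(21) = min(1+mc(20)=1+4=5, 1+mc(18)=1+3=4, 1+mc(16)=1+2=3, 1+mc(13)=1+2=3) = 3
mc(22) = min(1+mc(21)=1+3=4, 1+mc(19)=1+3=4, 1+mc(17)=1+3=4, 1+mc(14)=1+3=4) = 4
mc(23) = min(1+mc(22)=1+4=5, 1+mc(20)=1+4=5, 1+mc(18)=1+3=4, 1+mc(15)=1+3=4) = 4
mc(24) = min(1+mc(23)=1+4=5, 1+mc(21)=1+3=4, 1+mc(19)=1+3=4, 1+mc(16)=1+2=3) = 3
mc(25) = min(1+mc(24)=1+3=4, 1+mc(22)=1+4=5, 1+mc(20)=1+4=5, 1+mc(17)=1+3=4) = 4
mc(26) = min(1+mc(25)=1+4=5, 1+mc(23)=1+4=5, 1+mc(21)=1+3=4, 1+mc(18)=1+3=4) = 4
mc(27) = min(1+mc(26)=1+4=5, 1+mc(24)=1+3=4, 1+mc(22)=1+4=5, 1+mc(19)=1+3=4) = 4
mc(28) = min(1+mc(27)=1+4=5, 1+mc(25)=1+4=5, 1+mc(23)=1+4=5, 1+mc(20)=1+4=5) = 5
mc(29) = min(1+mc(28)=1+5=6, 1+mc(26)=1+4=5, 1+mc(24)=1+3=4, 1+mc(21)=1+3=4) = 4
mc(30) = min(1+mc(29)=1+4=5, 1+mc(27)=1+4=5, 1+mc(25)=1+4=5, 1+mc(22)=1+4=5) = 5

5


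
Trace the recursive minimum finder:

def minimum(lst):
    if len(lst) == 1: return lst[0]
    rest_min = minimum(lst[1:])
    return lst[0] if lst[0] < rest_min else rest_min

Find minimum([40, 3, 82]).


minimum([40, 3, 82]): compare 40 with minimum([3, 82])
minimum([3, 82]): compare 3 with minimum([82])
minimum([82]) = 82  (base case)
Compare 3 with 82 -> 3
Compare 40 with 3 -> 3

3


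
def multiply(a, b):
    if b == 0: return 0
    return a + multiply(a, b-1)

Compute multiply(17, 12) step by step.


multiply(17, 12) = 17 + multiply(17, 11)
multiply(17, 11) = 17 + multiply(17, 10)
multiply(17, 10) = 17 + multiply(17, 9)
multiply(17, 9) = 17 + multiply(17, 8)
multiply(17, 8) = 17 + multiply(17, 7)
multiply(17, 7) = 17 + multiply(17, 6)
multiply(17, 6) = 17 + multiply(17, 5)
multiply(17, 5) = 17 + multiply(17, 4)
multiply(17, 4) = 17 + multiply(17, 3)
multiply(17, 3) = 17 + multiply(17, 2)
multiply(17, 2) = 17 + multiply(17, 1)
multiply(17, 1) = 17 + multiply(17, 0)
multiply(17, 0) = 0  (base case)
Total: 17 + 17 + 17 + 17 + 17 + 17 + 17 + 17 + 17 + 17 + 17 + 17 + 0 = 204

204


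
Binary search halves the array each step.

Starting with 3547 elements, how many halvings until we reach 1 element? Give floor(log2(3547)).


3547 / 2 = 1773
1773 / 2 = 886
886 / 2 = 443
443 / 2 = 221
221 / 2 = 110
110 / 2 = 55
55 / 2 = 27
27 / 2 = 13
13 / 2 = 6
6 / 2 = 3
3 / 2 = 1
Reached 1 after 11 halvings

11


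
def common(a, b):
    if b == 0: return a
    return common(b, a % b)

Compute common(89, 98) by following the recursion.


common(89, 98) = common(98, 89)
common(98, 89) = common(89, 9)
common(89, 9) = common(9, 8)
common(9, 8) = common(8, 1)
common(8, 1) = common(1, 0)
common(1, 0) = 1  (base case)

1


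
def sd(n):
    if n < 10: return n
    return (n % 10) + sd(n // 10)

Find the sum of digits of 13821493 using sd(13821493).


sd(13821493) = 3 + sd(1382149)
sd(1382149) = 9 + sd(138214)
sd(138214) = 4 + sd(13821)
sd(13821) = 1 + sd(1382)
sd(1382) = 2 + sd(138)
sd(138) = 8 + sd(13)
sd(13) = 3 + sd(1)
sd(1) = 1  (base case)
Total: 3 + 9 + 4 + 1 + 2 + 8 + 3 + 1 = 31

31


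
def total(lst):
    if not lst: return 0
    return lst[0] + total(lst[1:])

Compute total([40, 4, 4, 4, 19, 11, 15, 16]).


total([40, 4, 4, 4, 19, 11, 15, 16]) = 40 + total([4, 4, 4, 19, 11, 15, 16])
total([4, 4, 4, 19, 11, 15, 16]) = 4 + total([4, 4, 19, 11, 15, 16])
total([4, 4, 19, 11, 15, 16]) = 4 + total([4, 19, 11, 15, 16])
total([4, 19, 11, 15, 16]) = 4 + total([19, 11, 15, 16])
total([19, 11, 15, 16]) = 19 + total([11, 15, 16])
total([11, 15, 16]) = 11 + total([15, 16])
total([15, 16]) = 15 + total([16])
total([16]) = 16 + total([])
total([]) = 0  (base case)
Total: 40 + 4 + 4 + 4 + 19 + 11 + 15 + 16 + 0 = 113

113


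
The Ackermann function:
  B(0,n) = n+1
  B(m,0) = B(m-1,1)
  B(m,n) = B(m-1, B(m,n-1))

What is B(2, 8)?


B(2, 8) = B(1, B(2, 7))
  B(2, 7) = B(1, B(2, 6))
    B(2, 6) = B(1, B(2, 5))
      B(2, 5) = B(1, B(2, 4))
        B(2, 4) = B(1, B(2, 3))
          B(2, 3) = B(1, B(2, 2))
          B(2, 2) = B(1, B(2, 1))
          B(2, 1) = B(1, B(2, 0))
          B(2, 0) = B(1, 1)
          B(1, 1) = B(0, B(1, 0))
          B(1, 0) = B(0, 1)
          B(0, 1) = 2
            = B(0, 2)
          B(0, 2) = 3
            = B(1, 3)
          B(1, 3) = B(0, B(1, 2))
          B(1, 2) = B(0, B(1, 1))
          B(1, 1) = B(0, B(1, 0))
          B(1, 0) = B(0, 1)
          B(0, 1) = 2
            = B(0, 2)
          B(0, 2) = 3
            = B(0, 3)
          B(0, 3) = 4
            = B(0, 4)
... (trace truncated)
Result: B(2, 8) = 19

19


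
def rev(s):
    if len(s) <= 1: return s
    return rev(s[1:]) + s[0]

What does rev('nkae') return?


rev('nkae') = rev('kae') + 'n'
rev('kae') = rev('ae') + 'k'
rev('ae') = rev('e') + 'a'
rev('e') = 'e'  (base case)
Concatenating: 'e' + 'a' + 'k' + 'n' = 'eakn'

eakn


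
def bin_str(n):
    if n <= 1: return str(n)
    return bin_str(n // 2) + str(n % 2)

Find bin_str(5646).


bin_str(5646) = bin_str(2823) + '0'
bin_str(2823) = bin_str(1411) + '1'
bin_str(1411) = bin_str(705) + '1'
bin_str(705) = bin_str(352) + '1'
bin_str(352) = bin_str(176) + '0'
bin_str(176) = bin_str(88) + '0'
bin_str(88) = bin_str(44) + '0'
bin_str(44) = bin_str(22) + '0'
bin_str(22) = bin_str(11) + '0'
bin_str(11) = bin_str(5) + '1'
bin_str(5) = bin_str(2) + '1'
bin_str(2) = bin_str(1) + '0'
bin_str(1) = '1'  (base case)
Concatenating: '1' + '0' + '1' + '1' + '0' + '0' + '0' + '0' + '0' + '1' + '1' + '1' + '0' = '1011000001110'

1011000001110


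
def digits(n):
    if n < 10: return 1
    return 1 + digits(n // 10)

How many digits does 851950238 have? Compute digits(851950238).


digits(851950238) = 1 + digits(85195023)
digits(85195023) = 1 + digits(8519502)
digits(8519502) = 1 + digits(851950)
digits(851950) = 1 + digits(85195)
digits(85195) = 1 + digits(8519)
digits(8519) = 1 + digits(851)
digits(851) = 1 + digits(85)
digits(85) = 1 + digits(8)
digits(8) = 1  (base case: 8 < 10)
Unwinding: 1 + 1 + 1 + 1 + 1 + 1 + 1 + 1 + 1 = 9

9


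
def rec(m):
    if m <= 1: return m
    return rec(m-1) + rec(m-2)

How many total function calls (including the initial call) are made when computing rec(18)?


Let C(n) = total calls for rec(n)
C(0) = 1, C(1) = 1
C(2) = 1 + C(1) + C(0) = 1 + 1 + 1 = 3
C(3) = 1 + C(2) + C(1) = 1 + 3 + 1 = 5
C(4) = 1 + C(3) + C(2) = 1 + 5 + 3 = 9
C(5) = 1 + C(4) + C(3) = 1 + 9 + 5 = 15
C(6) = 1 + C(5) + C(4) = 1 + 15 + 9 = 25
C(7) = 1 + C(6) + C(5) = 1 + 25 + 15 = 41
C(8) = 1 + C(7) + C(6) = 1 + 41 + 25 = 67
C(9) = 1 + C(8) + C(7) = 1 + 67 + 41 = 109
C(10) = 1 + C(9) + C(8) = 1 + 109 + 67 = 177
C(11) = 1 + C(10) + C(9) = 1 + 177 + 109 = 287
C(12) = 1 + C(11) + C(10) = 1 + 287 + 177 = 465
C(13) = 1 + C(12) + C(11) = 1 + 465 + 287 = 753
C(14) = 1 + C(13) + C(12) = 1 + 753 + 465 = 1219
C(15) = 1 + C(14) + C(13) = 1 + 1219 + 753 = 1973
C(16) = 1 + C(15) + C(14) = 1 + 1973 + 1219 = 3193
C(17) = 1 + C(16) + C(15) = 1 + 3193 + 1973 = 5167
C(18) = 1 + C(17) + C(16) = 1 + 5167 + 3193 = 8361

8361


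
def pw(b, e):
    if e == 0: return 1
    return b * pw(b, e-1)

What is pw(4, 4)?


pw(4, 4)
= 4 * pw(4, 3)
= 4 * 4 * pw(4, 2)
= 4 * 4 * 4 * pw(4, 1)
= 4 * 4 * 4 * 4 * pw(4, 0)
= 4 * 4 * 4 * 4 * 1
= 256

256


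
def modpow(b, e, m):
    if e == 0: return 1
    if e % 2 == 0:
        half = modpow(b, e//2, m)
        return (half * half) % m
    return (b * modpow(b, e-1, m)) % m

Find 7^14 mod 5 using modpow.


modpow(7, 14, 5): e is even, compute modpow(7, 7, 5)
  modpow(7, 7, 5): e is odd, compute modpow(7, 6, 5)
    modpow(7, 6, 5): e is even, compute modpow(7, 3, 5)
      modpow(7, 3, 5): e is odd, compute modpow(7, 2, 5)
        modpow(7, 2, 5): e is even, compute modpow(7, 1, 5)
          modpow(7, 1, 5): e is odd, compute modpow(7, 0, 5)
          modpow(7, 0, 5) = 1
          (7 * 1) % 5 = 2
        half=2, (2*2) % 5 = 4
      (7 * 4) % 5 = 3
    half=3, (3*3) % 5 = 4
  (7 * 4) % 5 = 3
half=3, (3*3) % 5 = 4

4


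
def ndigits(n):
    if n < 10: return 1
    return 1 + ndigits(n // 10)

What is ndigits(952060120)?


ndigits(952060120) = 1 + ndigits(95206012)
ndigits(95206012) = 1 + ndigits(9520601)
ndigits(9520601) = 1 + ndigits(952060)
ndigits(952060) = 1 + ndigits(95206)
ndigits(95206) = 1 + ndigits(9520)
ndigits(9520) = 1 + ndigits(952)
ndigits(952) = 1 + ndigits(95)
ndigits(95) = 1 + ndigits(9)
ndigits(9) = 1  (base case: 9 < 10)
Unwinding: 1 + 1 + 1 + 1 + 1 + 1 + 1 + 1 + 1 = 9

9


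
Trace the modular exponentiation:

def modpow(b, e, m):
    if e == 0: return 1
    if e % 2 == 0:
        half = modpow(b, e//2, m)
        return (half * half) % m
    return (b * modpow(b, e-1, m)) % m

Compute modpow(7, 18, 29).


modpow(7, 18, 29): e is even, compute modpow(7, 9, 29)
  modpow(7, 9, 29): e is odd, compute modpow(7, 8, 29)
    modpow(7, 8, 29): e is even, compute modpow(7, 4, 29)
      modpow(7, 4, 29): e is even, compute modpow(7, 2, 29)
        modpow(7, 2, 29): e is even, compute modpow(7, 1, 29)
          modpow(7, 1, 29): e is odd, compute modpow(7, 0, 29)
          modpow(7, 0, 29) = 1
          (7 * 1) % 29 = 7
        half=7, (7*7) % 29 = 20
      half=20, (20*20) % 29 = 23
    half=23, (23*23) % 29 = 7
  (7 * 7) % 29 = 20
half=20, (20*20) % 29 = 23

23


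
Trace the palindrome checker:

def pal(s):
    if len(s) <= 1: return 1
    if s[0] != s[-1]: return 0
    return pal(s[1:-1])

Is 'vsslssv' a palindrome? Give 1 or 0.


pal('vsslssv'): s[0]='v' == s[-1]='v' -> check pal('sslss')
pal('sslss'): s[0]='s' == s[-1]='s' -> check pal('sls')
pal('sls'): s[0]='s' == s[-1]='s' -> check pal('l')
pal('l'): len <= 1 -> return 1  (base case)
Result: 1 (palindrome)

1


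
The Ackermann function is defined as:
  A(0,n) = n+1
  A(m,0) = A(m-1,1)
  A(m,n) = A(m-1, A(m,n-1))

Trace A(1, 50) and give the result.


A(1, 50) = A(0, A(1, 49))
  A(1, 49) = A(0, A(1, 48))
    A(1, 48) = A(0, A(1, 47))
      A(1, 47) = A(0, A(1, 46))
        A(1, 46) = A(0, A(1, 45))
          A(1, 45) = A(0, A(1, 44))
          A(1, 44) = A(0, A(1, 43))
          A(1, 43) = A(0, A(1, 42))
          A(1, 42) = A(0, A(1, 41))
          A(1, 41) = A(0, A(1, 40))
          A(1, 40) = A(0, A(1, 39))
          A(1, 39) = A(0, A(1, 38))
          A(1, 38) = A(0, A(1, 37))
          A(1, 37) = A(0, A(1, 36))
          A(1, 36) = A(0, A(1, 35))
          A(1, 35) = A(0, A(1, 34))
          A(1, 34) = A(0, A(1, 33))
          A(1, 33) = A(0, A(1, 32))
          A(1, 32) = A(0, A(1, 31))
          A(1, 31) = A(0, A(1, 30))
          A(1, 30) = A(0, A(1, 29))
          A(1, 29) = A(0, A(1, 28))
          A(1, 28) = A(0, A(1, 27))
          A(1, 27) = A(0, A(1, 26))
          A(1, 26) = A(0, A(1, 25))
... (trace truncated)
Result: A(1, 50) = 52

52


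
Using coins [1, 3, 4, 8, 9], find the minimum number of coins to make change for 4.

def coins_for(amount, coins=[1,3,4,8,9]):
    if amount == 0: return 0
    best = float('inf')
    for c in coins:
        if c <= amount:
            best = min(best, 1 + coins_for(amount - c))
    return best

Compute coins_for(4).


Building up with DP:
coins_for(0) = 0
coins_for(1) = min(1+coins_for(0)=1+0=1) = 1
coins_for(2) = min(1+coins_for(1)=1+1=2) = 2
coins_for(3) = min(1+coins_for(2)=1+2=3, 1+coins_for(0)=1+0=1) = 1
coins_for(4) = min(1+coins_for(3)=1+1=2, 1+coins_for(1)=1+1=2, 1+coins_for(0)=1+0=1) = 1

1


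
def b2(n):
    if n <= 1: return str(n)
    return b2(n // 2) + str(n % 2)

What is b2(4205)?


b2(4205) = b2(2102) + '1'
b2(2102) = b2(1051) + '0'
b2(1051) = b2(525) + '1'
b2(525) = b2(262) + '1'
b2(262) = b2(131) + '0'
b2(131) = b2(65) + '1'
b2(65) = b2(32) + '1'
b2(32) = b2(16) + '0'
b2(16) = b2(8) + '0'
b2(8) = b2(4) + '0'
b2(4) = b2(2) + '0'
b2(2) = b2(1) + '0'
b2(1) = '1'  (base case)
Concatenating: '1' + '0' + '0' + '0' + '0' + '0' + '1' + '1' + '0' + '1' + '1' + '0' + '1' = '1000001101101'

1000001101101


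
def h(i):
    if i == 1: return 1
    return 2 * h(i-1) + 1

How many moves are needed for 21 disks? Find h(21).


h(21) = 2 * h(20) + 1
h(20) = 2 * h(19) + 1
h(19) = 2 * h(18) + 1
h(18) = 2 * h(17) + 1
h(17) = 2 * h(16) + 1
h(16) = 2 * h(15) + 1
h(15) = 2 * h(14) + 1
h(14) = 2 * h(13) + 1
h(13) = 2 * h(12) + 1
h(12) = 2 * h(11) + 1
h(11) = 2 * h(10) + 1
h(10) = 2 * h(9) + 1
h(9) = 2 * h(8) + 1
h(8) = 2 * h(7) + 1
h(7) = 2 * h(6) + 1
h(6) = 2 * h(5) + 1
h(5) = 2 * h(4) + 1
h(4) = 2 * h(3) + 1
h(3) = 2 * h(2) + 1
h(2) = 2 * h(1) + 1
h(1) = 1  (base case)
h(2) = 2 * 1 + 1 = 3
h(3) = 2 * 3 + 1 = 7
h(4) = 2 * 7 + 1 = 15
h(5) = 2 * 15 + 1 = 31
h(6) = 2 * 31 + 1 = 63
h(7) = 2 * 63 + 1 = 127
h(8) = 2 * 127 + 1 = 255
h(9) = 2 * 255 + 1 = 511
h(10) = 2 * 511 + 1 = 1023
h(11) = 2 * 1023 + 1 = 2047
h(12) = 2 * 2047 + 1 = 4095
h(13) = 2 * 4095 + 1 = 8191
h(14) = 2 * 8191 + 1 = 16383
h(15) = 2 * 16383 + 1 = 32767
h(16) = 2 * 32767 + 1 = 65535
h(17) = 2 * 65535 + 1 = 131071
h(18) = 2 * 131071 + 1 = 262143
h(19) = 2 * 262143 + 1 = 524287
h(20) = 2 * 524287 + 1 = 1048575
h(21) = 2 * 1048575 + 1 = 2097151

2097151


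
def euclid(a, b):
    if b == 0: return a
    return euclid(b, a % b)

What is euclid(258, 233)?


euclid(258, 233) = euclid(233, 25)
euclid(233, 25) = euclid(25, 8)
euclid(25, 8) = euclid(8, 1)
euclid(8, 1) = euclid(1, 0)
euclid(1, 0) = 1  (base case)

1


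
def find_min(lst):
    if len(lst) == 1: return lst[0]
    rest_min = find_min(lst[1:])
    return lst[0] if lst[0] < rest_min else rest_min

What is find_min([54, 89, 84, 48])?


find_min([54, 89, 84, 48]): compare 54 with find_min([89, 84, 48])
find_min([89, 84, 48]): compare 89 with find_min([84, 48])
find_min([84, 48]): compare 84 with find_min([48])
find_min([48]) = 48  (base case)
Compare 84 with 48 -> 48
Compare 89 with 48 -> 48
Compare 54 with 48 -> 48

48


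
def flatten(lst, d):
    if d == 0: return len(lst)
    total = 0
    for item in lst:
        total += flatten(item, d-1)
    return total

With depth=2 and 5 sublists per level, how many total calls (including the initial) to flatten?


At depth 0 (root): 1 call
At depth 1: each of 1 parents calls flatten on 5 children = 5 calls
At depth 2: each of 5 parents calls flatten on 5 children = 25 calls
Total: 1 + 5 + 25 = 31

31


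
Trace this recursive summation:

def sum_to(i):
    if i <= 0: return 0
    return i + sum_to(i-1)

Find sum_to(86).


sum_to(86)
= 86 + 85 + 84 + 83 + 82 + 81 + 80 + 79 + 78 + 77 + 76 + 75 + 74 + 73 + 72 + 71 + 70 + 69 + 68 + 67 + 66 + 65 + 64 + 63 + 62 + 61 + 60 + 59 + 58 + 57 + 56 + 55 + 54 + 53 + 52 + 51 + 50 + 49 + 48 + 47 + 46 + 45 + 44 + 43 + 42 + 41 + 40 + 39 + 38 + 37 + 36 + 35 + 34 + 33 + 32 + 31 + 30 + 29 + 28 + 27 + 26 + 25 + 24 + 23 + 22 + 21 + 20 + 19 + 18 + 17 + 16 + 15 + 14 + 13 + 12 + 11 + 10 + 9 + 8 + 7 + 6 + 5 + 4 + 3 + 2 + 1 + sum_to(0)
= 86 + 85 + 84 + 83 + 82 + 81 + 80 + 79 + 78 + 77 + 76 + 75 + 74 + 73 + 72 + 71 + 70 + 69 + 68 + 67 + 66 + 65 + 64 + 63 + 62 + 61 + 60 + 59 + 58 + 57 + 56 + 55 + 54 + 53 + 52 + 51 + 50 + 49 + 48 + 47 + 46 + 45 + 44 + 43 + 42 + 41 + 40 + 39 + 38 + 37 + 36 + 35 + 34 + 33 + 32 + 31 + 30 + 29 + 28 + 27 + 26 + 25 + 24 + 23 + 22 + 21 + 20 + 19 + 18 + 17 + 16 + 15 + 14 + 13 + 12 + 11 + 10 + 9 + 8 + 7 + 6 + 5 + 4 + 3 + 2 + 1 + 0
= 3741

3741


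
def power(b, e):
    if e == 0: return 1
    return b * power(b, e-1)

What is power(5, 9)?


power(5, 9)
= 5 * power(5, 8)
= 5 * 5 * power(5, 7)
= 5 * 5 * 5 * power(5, 6)
= 5 * 5 * 5 * 5 * power(5, 5)
= 5 * 5 * 5 * 5 * 5 * power(5, 4)
= 5 * 5 * 5 * 5 * 5 * 5 * power(5, 3)
= 5 * 5 * 5 * 5 * 5 * 5 * 5 * power(5, 2)
= 5 * 5 * 5 * 5 * 5 * 5 * 5 * 5 * power(5, 1)
= 5 * 5 * 5 * 5 * 5 * 5 * 5 * 5 * 5 * power(5, 0)
= 5 * 5 * 5 * 5 * 5 * 5 * 5 * 5 * 5 * 1
= 1953125

1953125


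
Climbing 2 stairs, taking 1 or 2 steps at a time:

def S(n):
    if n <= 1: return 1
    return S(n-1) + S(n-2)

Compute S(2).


Building up from base cases:
S(0) = 1
S(1) = 1
S(2) = S(1) + S(0) = 1 + 1 = 2

2


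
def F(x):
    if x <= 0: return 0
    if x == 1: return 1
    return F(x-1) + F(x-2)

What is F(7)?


Computing F(7) bottom-up:
F(0) = 0
F(1) = 1
F(2) = F(1) + F(0) = 1 + 0 = 1
F(3) = F(2) + F(1) = 1 + 1 = 2
F(4) = F(3) + F(2) = 2 + 1 = 3
F(5) = F(4) + F(3) = 3 + 2 = 5
F(6) = F(5) + F(4) = 5 + 3 = 8
F(7) = F(6) + F(5) = 8 + 5 = 13

13


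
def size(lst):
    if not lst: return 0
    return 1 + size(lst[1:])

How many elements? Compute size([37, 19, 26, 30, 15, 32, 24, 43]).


size([37, 19, 26, 30, 15, 32, 24, 43]) = 1 + size([19, 26, 30, 15, 32, 24, 43])
size([19, 26, 30, 15, 32, 24, 43]) = 1 + size([26, 30, 15, 32, 24, 43])
size([26, 30, 15, 32, 24, 43]) = 1 + size([30, 15, 32, 24, 43])
size([30, 15, 32, 24, 43]) = 1 + size([15, 32, 24, 43])
size([15, 32, 24, 43]) = 1 + size([32, 24, 43])
size([32, 24, 43]) = 1 + size([24, 43])
size([24, 43]) = 1 + size([43])
size([43]) = 1 + size([])
size([]) = 0  (base case)
Unwinding: 1 + 1 + 1 + 1 + 1 + 1 + 1 + 1 + 0 = 8

8


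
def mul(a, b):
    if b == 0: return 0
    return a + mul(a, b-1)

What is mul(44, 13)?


mul(44, 13) = 44 + mul(44, 12)
mul(44, 12) = 44 + mul(44, 11)
mul(44, 11) = 44 + mul(44, 10)
mul(44, 10) = 44 + mul(44, 9)
mul(44, 9) = 44 + mul(44, 8)
mul(44, 8) = 44 + mul(44, 7)
mul(44, 7) = 44 + mul(44, 6)
mul(44, 6) = 44 + mul(44, 5)
mul(44, 5) = 44 + mul(44, 4)
mul(44, 4) = 44 + mul(44, 3)
mul(44, 3) = 44 + mul(44, 2)
mul(44, 2) = 44 + mul(44, 1)
mul(44, 1) = 44 + mul(44, 0)
mul(44, 0) = 0  (base case)
Total: 44 + 44 + 44 + 44 + 44 + 44 + 44 + 44 + 44 + 44 + 44 + 44 + 44 + 0 = 572

572


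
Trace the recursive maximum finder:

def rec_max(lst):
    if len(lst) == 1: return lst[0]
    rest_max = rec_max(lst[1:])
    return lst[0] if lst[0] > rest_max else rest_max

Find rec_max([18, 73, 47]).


rec_max([18, 73, 47]): compare 18 with rec_max([73, 47])
rec_max([73, 47]): compare 73 with rec_max([47])
rec_max([47]) = 47  (base case)
Compare 73 with 47 -> 73
Compare 18 with 73 -> 73

73


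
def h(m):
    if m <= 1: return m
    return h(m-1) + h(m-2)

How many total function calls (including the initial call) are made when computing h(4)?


Let C(n) = total calls for h(n)
C(0) = 1, C(1) = 1
C(2) = 1 + C(1) + C(0) = 1 + 1 + 1 = 3
C(3) = 1 + C(2) + C(1) = 1 + 3 + 1 = 5
C(4) = 1 + C(3) + C(2) = 1 + 5 + 3 = 9

9


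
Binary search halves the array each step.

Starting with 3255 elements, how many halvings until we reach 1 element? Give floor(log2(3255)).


3255 / 2 = 1627
1627 / 2 = 813
813 / 2 = 406
406 / 2 = 203
203 / 2 = 101
101 / 2 = 50
50 / 2 = 25
25 / 2 = 12
12 / 2 = 6
6 / 2 = 3
3 / 2 = 1
Reached 1 after 11 halvings

11


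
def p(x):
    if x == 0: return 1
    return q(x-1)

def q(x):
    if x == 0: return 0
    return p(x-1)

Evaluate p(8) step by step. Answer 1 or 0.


p(8) = q(7)
q(7) = p(6)
p(6) = q(5)
q(5) = p(4)
p(4) = q(3)
q(3) = p(2)
p(2) = q(1)
q(1) = p(0)
p(0) = 1  (base case)
Result: 1

1


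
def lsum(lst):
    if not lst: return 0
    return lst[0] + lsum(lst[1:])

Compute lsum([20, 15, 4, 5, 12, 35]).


lsum([20, 15, 4, 5, 12, 35]) = 20 + lsum([15, 4, 5, 12, 35])
lsum([15, 4, 5, 12, 35]) = 15 + lsum([4, 5, 12, 35])
lsum([4, 5, 12, 35]) = 4 + lsum([5, 12, 35])
lsum([5, 12, 35]) = 5 + lsum([12, 35])
lsum([12, 35]) = 12 + lsum([35])
lsum([35]) = 35 + lsum([])
lsum([]) = 0  (base case)
Total: 20 + 15 + 4 + 5 + 12 + 35 + 0 = 91

91


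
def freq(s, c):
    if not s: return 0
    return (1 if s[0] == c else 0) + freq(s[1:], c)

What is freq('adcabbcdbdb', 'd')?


s[0]='a' != 'd' -> 0
s[0]='d' == 'd' -> 1
s[0]='c' != 'd' -> 0
s[0]='a' != 'd' -> 0
s[0]='b' != 'd' -> 0
s[0]='b' != 'd' -> 0
s[0]='c' != 'd' -> 0
s[0]='d' == 'd' -> 1
s[0]='b' != 'd' -> 0
s[0]='d' == 'd' -> 1
s[0]='b' != 'd' -> 0
Sum: 0 + 1 + 0 + 0 + 0 + 0 + 0 + 1 + 0 + 1 + 0 = 3

3


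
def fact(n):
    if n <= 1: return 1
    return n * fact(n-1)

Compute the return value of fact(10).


fact(10)
= 10 * fact(9)
= 10 * 9 * fact(8)
= 10 * 9 * 8 * fact(7)
= 10 * 9 * 8 * 7 * fact(6)
= 10 * 9 * 8 * 7 * 6 * fact(5)
= 10 * 9 * 8 * 7 * 6 * 5 * fact(4)
= 10 * 9 * 8 * 7 * 6 * 5 * 4 * fact(3)
= 10 * 9 * 8 * 7 * 6 * 5 * 4 * 3 * fact(2)
= 10 * 9 * 8 * 7 * 6 * 5 * 4 * 3 * 2 * fact(1)
= 10 * 9 * 8 * 7 * 6 * 5 * 4 * 3 * 2 * 1
= 3628800

3628800


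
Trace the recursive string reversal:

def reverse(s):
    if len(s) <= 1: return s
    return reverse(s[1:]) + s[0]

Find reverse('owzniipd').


reverse('owzniipd') = reverse('wzniipd') + 'o'
reverse('wzniipd') = reverse('zniipd') + 'w'
reverse('zniipd') = reverse('niipd') + 'z'
reverse('niipd') = reverse('iipd') + 'n'
reverse('iipd') = reverse('ipd') + 'i'
reverse('ipd') = reverse('pd') + 'i'
reverse('pd') = reverse('d') + 'p'
reverse('d') = 'd'  (base case)
Concatenating: 'd' + 'p' + 'i' + 'i' + 'n' + 'z' + 'w' + 'o' = 'dpiinzwo'

dpiinzwo


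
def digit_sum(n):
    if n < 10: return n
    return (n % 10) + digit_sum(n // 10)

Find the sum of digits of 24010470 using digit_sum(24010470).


digit_sum(24010470) = 0 + digit_sum(2401047)
digit_sum(2401047) = 7 + digit_sum(240104)
digit_sum(240104) = 4 + digit_sum(24010)
digit_sum(24010) = 0 + digit_sum(2401)
digit_sum(2401) = 1 + digit_sum(240)
digit_sum(240) = 0 + digit_sum(24)
digit_sum(24) = 4 + digit_sum(2)
digit_sum(2) = 2  (base case)
Total: 0 + 7 + 4 + 0 + 1 + 0 + 4 + 2 = 18

18


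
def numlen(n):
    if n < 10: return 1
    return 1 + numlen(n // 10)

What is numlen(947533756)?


numlen(947533756) = 1 + numlen(94753375)
numlen(94753375) = 1 + numlen(9475337)
numlen(9475337) = 1 + numlen(947533)
numlen(947533) = 1 + numlen(94753)
numlen(94753) = 1 + numlen(9475)
numlen(9475) = 1 + numlen(947)
numlen(947) = 1 + numlen(94)
numlen(94) = 1 + numlen(9)
numlen(9) = 1  (base case: 9 < 10)
Unwinding: 1 + 1 + 1 + 1 + 1 + 1 + 1 + 1 + 1 = 9

9


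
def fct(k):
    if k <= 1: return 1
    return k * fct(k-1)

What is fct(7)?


fct(7)
= 7 * fct(6)
= 7 * 6 * fct(5)
= 7 * 6 * 5 * fct(4)
= 7 * 6 * 5 * 4 * fct(3)
= 7 * 6 * 5 * 4 * 3 * fct(2)
= 7 * 6 * 5 * 4 * 3 * 2 * fct(1)
= 7 * 6 * 5 * 4 * 3 * 2 * 1
= 5040

5040


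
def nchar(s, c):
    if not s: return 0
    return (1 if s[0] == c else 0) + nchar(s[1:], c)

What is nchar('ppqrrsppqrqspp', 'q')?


s[0]='p' != 'q' -> 0
s[0]='p' != 'q' -> 0
s[0]='q' == 'q' -> 1
s[0]='r' != 'q' -> 0
s[0]='r' != 'q' -> 0
s[0]='s' != 'q' -> 0
s[0]='p' != 'q' -> 0
s[0]='p' != 'q' -> 0
s[0]='q' == 'q' -> 1
s[0]='r' != 'q' -> 0
s[0]='q' == 'q' -> 1
s[0]='s' != 'q' -> 0
s[0]='p' != 'q' -> 0
s[0]='p' != 'q' -> 0
Sum: 0 + 0 + 1 + 0 + 0 + 0 + 0 + 0 + 1 + 0 + 1 + 0 + 0 + 0 = 3

3


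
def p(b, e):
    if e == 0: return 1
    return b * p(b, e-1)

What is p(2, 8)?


p(2, 8)
= 2 * p(2, 7)
= 2 * 2 * p(2, 6)
= 2 * 2 * 2 * p(2, 5)
= 2 * 2 * 2 * 2 * p(2, 4)
= 2 * 2 * 2 * 2 * 2 * p(2, 3)
= 2 * 2 * 2 * 2 * 2 * 2 * p(2, 2)
= 2 * 2 * 2 * 2 * 2 * 2 * 2 * p(2, 1)
= 2 * 2 * 2 * 2 * 2 * 2 * 2 * 2 * p(2, 0)
= 2 * 2 * 2 * 2 * 2 * 2 * 2 * 2 * 1
= 256

256


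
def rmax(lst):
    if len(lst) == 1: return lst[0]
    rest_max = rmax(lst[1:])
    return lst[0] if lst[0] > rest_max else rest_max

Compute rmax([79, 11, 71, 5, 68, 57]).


rmax([79, 11, 71, 5, 68, 57]): compare 79 with rmax([11, 71, 5, 68, 57])
rmax([11, 71, 5, 68, 57]): compare 11 with rmax([71, 5, 68, 57])
rmax([71, 5, 68, 57]): compare 71 with rmax([5, 68, 57])
rmax([5, 68, 57]): compare 5 with rmax([68, 57])
rmax([68, 57]): compare 68 with rmax([57])
rmax([57]) = 57  (base case)
Compare 68 with 57 -> 68
Compare 5 with 68 -> 68
Compare 71 with 68 -> 71
Compare 11 with 71 -> 71
Compare 79 with 71 -> 79

79


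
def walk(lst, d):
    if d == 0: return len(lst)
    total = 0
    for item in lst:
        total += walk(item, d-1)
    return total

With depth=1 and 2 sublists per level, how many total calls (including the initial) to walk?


At depth 0 (root): 1 call
At depth 1: each of 1 parents calls walk on 2 children = 2 calls
Total: 1 + 2 = 3

3


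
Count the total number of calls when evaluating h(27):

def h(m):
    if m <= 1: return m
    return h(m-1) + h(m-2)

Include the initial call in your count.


Let C(n) = total calls for h(n)
C(0) = 1, C(1) = 1
C(2) = 1 + C(1) + C(0) = 1 + 1 + 1 = 3
C(3) = 1 + C(2) + C(1) = 1 + 3 + 1 = 5
C(4) = 1 + C(3) + C(2) = 1 + 5 + 3 = 9
C(5) = 1 + C(4) + C(3) = 1 + 9 + 5 = 15
C(6) = 1 + C(5) + C(4) = 1 + 15 + 9 = 25
C(7) = 1 + C(6) + C(5) = 1 + 25 + 15 = 41
C(8) = 1 + C(7) + C(6) = 1 + 41 + 25 = 67
C(9) = 1 + C(8) + C(7) = 1 + 67 + 41 = 109
C(10) = 1 + C(9) + C(8) = 1 + 109 + 67 = 177
C(11) = 1 + C(10) + C(9) = 1 + 177 + 109 = 287
C(12) = 1 + C(11) + C(10) = 1 + 287 + 177 = 465
C(13) = 1 + C(12) + C(11) = 1 + 465 + 287 = 753
C(14) = 1 + C(13) + C(12) = 1 + 753 + 465 = 1219
C(15) = 1 + C(14) + C(13) = 1 + 1219 + 753 = 1973
C(16) = 1 + C(15) + C(14) = 1 + 1973 + 1219 = 3193
C(17) = 1 + C(16) + C(15) = 1 + 3193 + 1973 = 5167
C(18) = 1 + C(17) + C(16) = 1 + 5167 + 3193 = 8361
C(19) = 1 + C(18) + C(17) = 1 + 8361 + 5167 = 13529
C(20) = 1 + C(19) + C(18) = 1 + 13529 + 8361 = 21891
C(21) = 1 + C(20) + C(19) = 1 + 21891 + 13529 = 35421
C(22) = 1 + C(21) + C(20) = 1 + 35421 + 21891 = 57313
C(23) = 1 + C(22) + C(21) = 1 + 57313 + 35421 = 92735
C(24) = 1 + C(23) + C(22) = 1 + 92735 + 57313 = 150049
C(25) = 1 + C(24) + C(23) = 1 + 150049 + 92735 = 242785
C(26) = 1 + C(25) + C(24) = 1 + 242785 + 150049 = 392835
C(27) = 1 + C(26) + C(25) = 1 + 392835 + 242785 = 635621

635621


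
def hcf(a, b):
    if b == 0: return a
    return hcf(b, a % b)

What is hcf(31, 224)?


hcf(31, 224) = hcf(224, 31)
hcf(224, 31) = hcf(31, 7)
hcf(31, 7) = hcf(7, 3)
hcf(7, 3) = hcf(3, 1)
hcf(3, 1) = hcf(1, 0)
hcf(1, 0) = 1  (base case)

1
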